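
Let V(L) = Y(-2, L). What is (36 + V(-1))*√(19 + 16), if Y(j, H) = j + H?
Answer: 33*√35 ≈ 195.23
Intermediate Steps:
Y(j, H) = H + j
V(L) = -2 + L (V(L) = L - 2 = -2 + L)
(36 + V(-1))*√(19 + 16) = (36 + (-2 - 1))*√(19 + 16) = (36 - 3)*√35 = 33*√35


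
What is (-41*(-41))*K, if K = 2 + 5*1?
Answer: 11767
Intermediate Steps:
K = 7 (K = 2 + 5 = 7)
(-41*(-41))*K = -41*(-41)*7 = 1681*7 = 11767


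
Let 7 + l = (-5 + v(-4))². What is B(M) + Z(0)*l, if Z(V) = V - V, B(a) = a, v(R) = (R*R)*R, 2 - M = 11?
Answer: -9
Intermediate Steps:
M = -9 (M = 2 - 1*11 = 2 - 11 = -9)
v(R) = R³ (v(R) = R²*R = R³)
Z(V) = 0
l = 4754 (l = -7 + (-5 + (-4)³)² = -7 + (-5 - 64)² = -7 + (-69)² = -7 + 4761 = 4754)
B(M) + Z(0)*l = -9 + 0*4754 = -9 + 0 = -9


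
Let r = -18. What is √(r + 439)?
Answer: √421 ≈ 20.518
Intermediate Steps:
√(r + 439) = √(-18 + 439) = √421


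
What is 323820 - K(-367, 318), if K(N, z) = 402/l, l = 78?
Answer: 4209593/13 ≈ 3.2382e+5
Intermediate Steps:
K(N, z) = 67/13 (K(N, z) = 402/78 = 402*(1/78) = 67/13)
323820 - K(-367, 318) = 323820 - 1*67/13 = 323820 - 67/13 = 4209593/13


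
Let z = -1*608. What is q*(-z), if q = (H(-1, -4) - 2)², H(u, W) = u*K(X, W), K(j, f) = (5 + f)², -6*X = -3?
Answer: 5472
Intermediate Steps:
X = ½ (X = -⅙*(-3) = ½ ≈ 0.50000)
H(u, W) = u*(5 + W)²
z = -608
q = 9 (q = (-(5 - 4)² - 2)² = (-1*1² - 2)² = (-1*1 - 2)² = (-1 - 2)² = (-3)² = 9)
q*(-z) = 9*(-1*(-608)) = 9*608 = 5472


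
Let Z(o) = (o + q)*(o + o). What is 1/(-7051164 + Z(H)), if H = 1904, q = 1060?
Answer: 1/4235748 ≈ 2.3609e-7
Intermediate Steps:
Z(o) = 2*o*(1060 + o) (Z(o) = (o + 1060)*(o + o) = (1060 + o)*(2*o) = 2*o*(1060 + o))
1/(-7051164 + Z(H)) = 1/(-7051164 + 2*1904*(1060 + 1904)) = 1/(-7051164 + 2*1904*2964) = 1/(-7051164 + 11286912) = 1/4235748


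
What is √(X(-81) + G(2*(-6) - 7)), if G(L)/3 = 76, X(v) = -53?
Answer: 5*√7 ≈ 13.229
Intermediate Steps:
G(L) = 228 (G(L) = 3*76 = 228)
√(X(-81) + G(2*(-6) - 7)) = √(-53 + 228) = √175 = 5*√7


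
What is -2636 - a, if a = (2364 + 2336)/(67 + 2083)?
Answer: -113442/43 ≈ -2638.2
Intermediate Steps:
a = 94/43 (a = 4700/2150 = 4700*(1/2150) = 94/43 ≈ 2.1860)
-2636 - a = -2636 - 1*94/43 = -2636 - 94/43 = -113442/43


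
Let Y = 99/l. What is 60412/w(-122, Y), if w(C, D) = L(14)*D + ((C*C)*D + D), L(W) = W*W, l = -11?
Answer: -5492/12339 ≈ -0.44509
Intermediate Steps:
L(W) = W²
Y = -9 (Y = 99/(-11) = 99*(-1/11) = -9)
w(C, D) = 197*D + D*C² (w(C, D) = 14²*D + ((C*C)*D + D) = 196*D + (C²*D + D) = 196*D + (D*C² + D) = 196*D + (D + D*C²) = 197*D + D*C²)
60412/w(-122, Y) = 60412/((-9*(197 + (-122)²))) = 60412/((-9*(197 + 14884))) = 60412/((-9*15081)) = 60412/(-135729) = 60412*(-1/135729) = -5492/12339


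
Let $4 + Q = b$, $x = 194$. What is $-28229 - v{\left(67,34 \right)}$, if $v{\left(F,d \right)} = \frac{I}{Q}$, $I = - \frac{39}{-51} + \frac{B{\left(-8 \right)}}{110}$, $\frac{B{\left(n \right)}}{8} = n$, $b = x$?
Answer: $- \frac{263941159}{9350} \approx -28229.0$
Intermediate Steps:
$b = 194$
$B{\left(n \right)} = 8 n$
$Q = 190$ ($Q = -4 + 194 = 190$)
$I = \frac{171}{935}$ ($I = - \frac{39}{-51} + \frac{8 \left(-8\right)}{110} = \left(-39\right) \left(- \frac{1}{51}\right) - \frac{32}{55} = \frac{13}{17} - \frac{32}{55} = \frac{171}{935} \approx 0.18289$)
$v{\left(F,d \right)} = \frac{9}{9350}$ ($v{\left(F,d \right)} = \frac{171}{935 \cdot 190} = \frac{171}{935} \cdot \frac{1}{190} = \frac{9}{9350}$)
$-28229 - v{\left(67,34 \right)} = -28229 - \frac{9}{9350} = - \frac{263941159}{9350}$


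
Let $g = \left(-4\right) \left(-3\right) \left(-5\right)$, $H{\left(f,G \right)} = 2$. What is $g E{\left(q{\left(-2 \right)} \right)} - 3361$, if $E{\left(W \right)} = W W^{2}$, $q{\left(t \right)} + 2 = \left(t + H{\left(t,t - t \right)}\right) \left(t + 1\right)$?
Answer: $-2881$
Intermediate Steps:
$g = -60$ ($g = 12 \left(-5\right) = -60$)
$q{\left(t \right)} = -2 + \left(1 + t\right) \left(2 + t\right)$ ($q{\left(t \right)} = -2 + \left(t + 2\right) \left(t + 1\right) = -2 + \left(2 + t\right) \left(1 + t\right) = -2 + \left(1 + t\right) \left(2 + t\right)$)
$E{\left(W \right)} = W^{3}$
$g E{\left(q{\left(-2 \right)} \right)} - 3361 = - 60 \left(- 2 \left(3 - 2\right)\right)^{3} - 3361 = - 60 \left(\left(-2\right) 1\right)^{3} - 3361 = - 60 \left(-2\right)^{3} - 3361 = \left(-60\right) \left(-8\right) - 3361 = 480 - 3361 = -2881$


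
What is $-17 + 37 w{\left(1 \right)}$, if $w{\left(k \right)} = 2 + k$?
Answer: $94$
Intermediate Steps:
$-17 + 37 w{\left(1 \right)} = -17 + 37 \left(2 + 1\right) = -17 + 37 \cdot 3 = -17 + 111 = 94$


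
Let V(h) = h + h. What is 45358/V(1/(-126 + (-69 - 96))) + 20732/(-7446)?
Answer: -336579181/51 ≈ -6.5996e+6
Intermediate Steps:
V(h) = 2*h
45358/V(1/(-126 + (-69 - 96))) + 20732/(-7446) = 45358/((2/(-126 + (-69 - 96)))) + 20732/(-7446) = 45358/((2/(-126 - 165))) + 20732*(-1/7446) = 45358/((2/(-291))) - 142/51 = 45358/((2*(-1/291))) - 142/51 = 45358/(-2/291) - 142/51 = 45358*(-291/2) - 142/51 = -6599589 - 142/51 = -336579181/51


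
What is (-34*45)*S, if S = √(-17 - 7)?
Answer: -3060*I*√6 ≈ -7495.4*I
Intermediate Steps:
S = 2*I*√6 (S = √(-24) = 2*I*√6 ≈ 4.899*I)
(-34*45)*S = (-34*45)*(2*I*√6) = -3060*I*√6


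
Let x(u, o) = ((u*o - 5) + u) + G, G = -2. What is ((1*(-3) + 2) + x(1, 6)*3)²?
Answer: 1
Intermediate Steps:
x(u, o) = -7 + u + o*u (x(u, o) = ((u*o - 5) + u) - 2 = ((o*u - 5) + u) - 2 = ((-5 + o*u) + u) - 2 = (-5 + u + o*u) - 2 = -7 + u + o*u)
((1*(-3) + 2) + x(1, 6)*3)² = ((1*(-3) + 2) + (-7 + 1 + 6*1)*3)² = ((-3 + 2) + (-7 + 1 + 6)*3)² = (-1 + 0*3)² = (-1 + 0)² = (-1)² = 1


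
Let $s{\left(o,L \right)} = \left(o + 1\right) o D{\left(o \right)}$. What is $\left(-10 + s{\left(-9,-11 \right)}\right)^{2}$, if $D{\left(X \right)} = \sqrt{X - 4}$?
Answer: $-67292 - 1440 i \sqrt{13} \approx -67292.0 - 5192.0 i$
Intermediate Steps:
$D{\left(X \right)} = \sqrt{-4 + X}$
$s{\left(o,L \right)} = o \sqrt{-4 + o} \left(1 + o\right)$ ($s{\left(o,L \right)} = \left(o + 1\right) o \sqrt{-4 + o} = \left(1 + o\right) o \sqrt{-4 + o} = o \left(1 + o\right) \sqrt{-4 + o} = o \sqrt{-4 + o} \left(1 + o\right)$)
$\left(-10 + s{\left(-9,-11 \right)}\right)^{2} = \left(-10 - 9 \sqrt{-4 - 9} \left(1 - 9\right)\right)^{2} = \left(-10 - 9 \sqrt{-13} \left(-8\right)\right)^{2} = \left(-10 - 9 i \sqrt{13} \left(-8\right)\right)^{2} = \left(-10 + 72 i \sqrt{13}\right)^{2}$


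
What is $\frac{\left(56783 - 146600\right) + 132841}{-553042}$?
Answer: $- \frac{21512}{276521} \approx -0.077795$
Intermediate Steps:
$\frac{\left(56783 - 146600\right) + 132841}{-553042} = \left(\left(56783 - 146600\right) + 132841\right) \left(- \frac{1}{553042}\right) = \left(-89817 + 132841\right) \left(- \frac{1}{553042}\right) = 43024 \left(- \frac{1}{553042}\right) = - \frac{21512}{276521}$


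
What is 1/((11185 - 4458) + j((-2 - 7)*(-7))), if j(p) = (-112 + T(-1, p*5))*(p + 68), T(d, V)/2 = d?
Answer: -1/8207 ≈ -0.00012185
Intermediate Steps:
T(d, V) = 2*d
j(p) = -7752 - 114*p (j(p) = (-112 + 2*(-1))*(p + 68) = (-112 - 2)*(68 + p) = -114*(68 + p) = -7752 - 114*p)
1/((11185 - 4458) + j((-2 - 7)*(-7))) = 1/((11185 - 4458) + (-7752 - 114*(-2 - 7)*(-7))) = 1/(6727 + (-7752 - (-1026)*(-7))) = 1/(6727 + (-7752 - 114*63)) = 1/(6727 + (-7752 - 7182)) = 1/(6727 - 14934) = 1/(-8207) = -1/8207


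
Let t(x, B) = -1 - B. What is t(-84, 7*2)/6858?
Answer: -5/2286 ≈ -0.0021872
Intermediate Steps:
t(-84, 7*2)/6858 = (-1 - 7*2)/6858 = (-1 - 1*14)*(1/6858) = (-1 - 14)*(1/6858) = -15*1/6858 = -5/2286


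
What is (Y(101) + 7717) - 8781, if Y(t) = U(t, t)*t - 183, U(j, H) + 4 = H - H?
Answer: -1651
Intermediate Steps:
U(j, H) = -4 (U(j, H) = -4 + (H - H) = -4 + 0 = -4)
Y(t) = -183 - 4*t (Y(t) = -4*t - 183 = -183 - 4*t)
(Y(101) + 7717) - 8781 = ((-183 - 4*101) + 7717) - 8781 = ((-183 - 404) + 7717) - 8781 = (-587 + 7717) - 8781 = 7130 - 8781 = -1651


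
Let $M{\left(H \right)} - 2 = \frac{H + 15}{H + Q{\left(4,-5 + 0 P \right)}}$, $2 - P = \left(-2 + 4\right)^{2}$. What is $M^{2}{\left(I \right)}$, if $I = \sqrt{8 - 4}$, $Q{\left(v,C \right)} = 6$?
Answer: $\frac{1089}{64} \approx 17.016$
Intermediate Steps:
$P = -2$ ($P = 2 - \left(-2 + 4\right)^{2} = 2 - 2^{2} = 2 - 4 = -2$)
$I = 2$ ($I = \sqrt{4} = 2$)
$M{\left(H \right)} = 2 + \frac{15 + H}{6 + H}$ ($M{\left(H \right)} = 2 + \frac{H + 15}{H + 6} = 2 + \frac{15 + H}{6 + H}$)
$M^{2}{\left(I \right)} = \left(\frac{3 \left(9 + 2\right)}{6 + 2}\right)^{2} = \left(3 \cdot \frac{1}{8} \cdot 11\right)^{2} = \left(\frac{33}{8}\right)^{2} = \frac{1089}{64}$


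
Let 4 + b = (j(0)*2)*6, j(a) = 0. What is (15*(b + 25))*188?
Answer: 59220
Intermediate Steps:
b = -4 (b = -4 + (0*2)*6 = -4 + 0*6 = -4 + 0 = -4)
(15*(b + 25))*188 = (15*(-4 + 25))*188 = (15*21)*188 = 315*188 = 59220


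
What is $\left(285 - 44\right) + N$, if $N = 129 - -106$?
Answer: $476$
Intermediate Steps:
$N = 235$ ($N = 129 + 106 = 235$)
$\left(285 - 44\right) + N = \left(285 - 44\right) + 235 = 241 + 235 = 476$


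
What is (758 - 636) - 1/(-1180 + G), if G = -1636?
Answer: 343553/2816 ≈ 122.00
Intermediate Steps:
(758 - 636) - 1/(-1180 + G) = (758 - 636) - 1/(-1180 - 1636) = 122 - 1/(-2816) = 122 - 1*(-1/2816) = 122 + 1/2816 = 343553/2816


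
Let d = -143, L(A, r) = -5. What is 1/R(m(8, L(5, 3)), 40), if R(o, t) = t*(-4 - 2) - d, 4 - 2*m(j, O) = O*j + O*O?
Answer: -1/97 ≈ -0.010309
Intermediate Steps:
m(j, O) = 2 - O²/2 - O*j/2 (m(j, O) = 2 - (O*j + O*O)/2 = 2 - (O*j + O²)/2 = 2 - (O² + O*j)/2 = 2 + (-O²/2 - O*j/2) = 2 - O²/2 - O*j/2)
R(o, t) = 143 - 6*t (R(o, t) = t*(-4 - 2) - 1*(-143) = t*(-6) + 143 = -6*t + 143 = 143 - 6*t)
1/R(m(8, L(5, 3)), 40) = 1/(143 - 6*40) = 1/(143 - 240) = 1/(-97) = -1/97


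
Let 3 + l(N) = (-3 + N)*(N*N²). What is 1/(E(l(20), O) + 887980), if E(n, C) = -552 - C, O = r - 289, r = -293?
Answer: 1/888010 ≈ 1.1261e-6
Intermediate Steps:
l(N) = -3 + N³*(-3 + N) (l(N) = -3 + (-3 + N)*(N*N²) = -3 + (-3 + N)*N³ = -3 + N³*(-3 + N))
O = -582 (O = -293 - 289 = -582)
1/(E(l(20), O) + 887980) = 1/((-552 - 1*(-582)) + 887980) = 1/((-552 + 582) + 887980) = 1/(30 + 887980) = 1/888010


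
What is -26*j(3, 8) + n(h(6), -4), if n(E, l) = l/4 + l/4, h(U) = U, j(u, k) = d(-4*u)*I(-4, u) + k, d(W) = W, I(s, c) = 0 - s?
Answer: 1038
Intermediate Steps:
I(s, c) = -s
j(u, k) = k - 16*u (j(u, k) = (-4*u)*(-1*(-4)) + k = -4*u*4 + k = -16*u + k = k - 16*u)
n(E, l) = l/2 (n(E, l) = l*(¼) + l*(¼) = l/4 + l/4 = l/2)
-26*j(3, 8) + n(h(6), -4) = -26*(8 - 16*3) + (½)*(-4) = -26*(8 - 48) - 2 = -26*(-40) - 2 = 1040 - 2 = 1038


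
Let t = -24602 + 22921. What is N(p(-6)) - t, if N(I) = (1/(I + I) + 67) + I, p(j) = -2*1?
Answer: 6983/4 ≈ 1745.8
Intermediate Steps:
p(j) = -2
t = -1681
N(I) = 67 + I + 1/(2*I) (N(I) = (1/(2*I) + 67) + I = (67 + 1/(2*I)) + I = 67 + I + 1/(2*I))
N(p(-6)) - t = (67 - 2 + (½)/(-2)) - 1*(-1681) = (67 - 2 + (½)*(-½)) + 1681 = (67 - 2 - ¼) + 1681 = 259/4 + 1681 = 6983/4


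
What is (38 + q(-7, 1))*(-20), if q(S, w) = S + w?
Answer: -640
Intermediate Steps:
(38 + q(-7, 1))*(-20) = (38 + (-7 + 1))*(-20) = (38 - 6)*(-20) = 32*(-20) = -640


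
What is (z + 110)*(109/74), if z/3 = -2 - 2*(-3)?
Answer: 6649/37 ≈ 179.70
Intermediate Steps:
z = 12 (z = 3*(-2 - 2*(-3)) = 3*(-2 + 6) = 3*4 = 12)
(z + 110)*(109/74) = (12 + 110)*(109/74) = 122*(109*(1/74)) = 122*(109/74) = 6649/37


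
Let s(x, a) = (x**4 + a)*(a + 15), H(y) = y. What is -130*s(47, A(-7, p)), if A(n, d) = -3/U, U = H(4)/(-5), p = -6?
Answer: -95153852625/8 ≈ -1.1894e+10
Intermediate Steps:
U = -4/5 (U = 4/(-5) = 4*(-1/5) = -4/5 ≈ -0.80000)
A(n, d) = 15/4 (A(n, d) = -3/(-4/5) = -3*(-5/4) = 15/4)
s(x, a) = (15 + a)*(a + x**4) (s(x, a) = (a + x**4)*(15 + a) = (15 + a)*(a + x**4))
-130*s(47, A(-7, p)) = -130*((15/4)**2 + 15*(15/4) + 15*47**4 + (15/4)*47**4) = -130*(225/16 + 225/4 + 15*4879681 + (15/4)*4879681) = -130*(225/16 + 225/4 + 73195215 + 73195215/4) = -130*1463905425/16 = -95153852625/8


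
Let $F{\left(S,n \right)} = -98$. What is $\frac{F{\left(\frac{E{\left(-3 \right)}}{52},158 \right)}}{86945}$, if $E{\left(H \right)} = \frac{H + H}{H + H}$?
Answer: $- \frac{98}{86945} \approx -0.0011271$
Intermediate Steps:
$E{\left(H \right)} = 1$ ($E{\left(H \right)} = \frac{2 H}{2 H} = 2 H \frac{1}{2 H} = 1$)
$\frac{F{\left(\frac{E{\left(-3 \right)}}{52},158 \right)}}{86945} = - \frac{98}{86945}$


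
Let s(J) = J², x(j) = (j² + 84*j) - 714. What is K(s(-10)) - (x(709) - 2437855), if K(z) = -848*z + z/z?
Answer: 1791533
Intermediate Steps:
x(j) = -714 + j² + 84*j
K(z) = 1 - 848*z (K(z) = -848*z + 1 = 1 - 848*z)
K(s(-10)) - (x(709) - 2437855) = (1 - 848*(-10)²) - ((-714 + 709² + 84*709) - 2437855) = (1 - 848*100) - ((-714 + 502681 + 59556) - 2437855) = (1 - 84800) - (561523 - 2437855) = -84799 - 1*(-1876332) = -84799 + 1876332 = 1791533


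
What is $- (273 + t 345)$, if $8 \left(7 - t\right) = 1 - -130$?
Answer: $\frac{23691}{8} \approx 2961.4$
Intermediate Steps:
$t = - \frac{75}{8}$ ($t = 7 - \frac{1 - -130}{8} = 7 - \frac{1 + 130}{8} = 7 - \frac{131}{8} = - \frac{75}{8} \approx -9.375$)
$- (273 + t 345) = - (273 - \frac{25875}{8}) = \left(-1\right) \left(- \frac{23691}{8}\right) = \frac{23691}{8}$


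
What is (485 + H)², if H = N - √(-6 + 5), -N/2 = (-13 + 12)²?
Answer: (483 - I)² ≈ 2.3329e+5 - 966.0*I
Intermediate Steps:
N = -2 (N = -2*(-13 + 12)² = -2*(-1)² = -2*1 = -2)
H = -2 - I (H = -2 - √(-6 + 5) = -2 - √(-1) = -2 - I ≈ -2.0 - 1.0*I)
(485 + H)² = (485 + (-2 - I))² = (483 - I)²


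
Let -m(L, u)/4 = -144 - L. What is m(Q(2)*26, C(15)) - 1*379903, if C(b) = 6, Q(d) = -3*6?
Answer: -381199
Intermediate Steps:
Q(d) = -18
m(L, u) = 576 + 4*L (m(L, u) = -4*(-144 - L) = 576 + 4*L)
m(Q(2)*26, C(15)) - 1*379903 = (576 + 4*(-18*26)) - 1*379903 = (576 + 4*(-468)) - 379903 = (576 - 1872) - 379903 = -1296 - 379903 = -381199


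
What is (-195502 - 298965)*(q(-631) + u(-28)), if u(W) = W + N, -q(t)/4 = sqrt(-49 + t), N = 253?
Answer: -111255075 + 3955736*I*sqrt(170) ≈ -1.1126e+8 + 5.1577e+7*I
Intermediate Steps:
q(t) = -4*sqrt(-49 + t)
u(W) = 253 + W (u(W) = W + 253 = 253 + W)
(-195502 - 298965)*(q(-631) + u(-28)) = (-195502 - 298965)*(-4*sqrt(-49 - 631) + (253 - 28)) = -494467*(-8*I*sqrt(170) + 225) = -494467*(225 - 8*I*sqrt(170)) = -111255075 + 3955736*I*sqrt(170)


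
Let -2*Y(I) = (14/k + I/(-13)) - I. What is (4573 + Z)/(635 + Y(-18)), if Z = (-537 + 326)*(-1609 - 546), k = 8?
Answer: 47764912/64941 ≈ 735.51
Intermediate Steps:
Y(I) = -7/8 + 7*I/13 (Y(I) = -((14/8 + I/(-13)) - I)/2 = -((14*(⅛) + I*(-1/13)) - I)/2 = -((7/4 - I/13) - I)/2 = -(7/4 - 14*I/13)/2 = -7/8 + 7*I/13)
Z = 454705 (Z = -211*(-2155) = 454705)
(4573 + Z)/(635 + Y(-18)) = (4573 + 454705)/(635 + (-7/8 + (7/13)*(-18))) = 459278/(635 + (-7/8 - 126/13)) = 459278/(635 - 1099/104) = 459278/(64941/104) = 459278*(104/64941) = 47764912/64941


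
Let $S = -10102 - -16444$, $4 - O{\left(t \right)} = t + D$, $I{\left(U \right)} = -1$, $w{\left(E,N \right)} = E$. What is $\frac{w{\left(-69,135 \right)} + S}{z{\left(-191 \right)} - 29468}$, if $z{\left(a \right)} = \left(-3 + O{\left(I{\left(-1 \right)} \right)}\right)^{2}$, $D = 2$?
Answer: $- \frac{6273}{29468} \approx -0.21287$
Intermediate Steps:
$O{\left(t \right)} = 2 - t$ ($O{\left(t \right)} = 4 - \left(t + 2\right) = 4 - \left(2 + t\right) = 2 - t$)
$z{\left(a \right)} = 0$ ($z{\left(a \right)} = \left(-3 + \left(2 - -1\right)\right)^{2} = \left(-3 + \left(2 + 1\right)\right)^{2} = \left(-3 + 3\right)^{2} = 0^{2} = 0$)
$S = 6342$ ($S = -10102 + 16444 = 6342$)
$\frac{w{\left(-69,135 \right)} + S}{z{\left(-191 \right)} - 29468} = \frac{-69 + 6342}{0 - 29468} = \frac{6273}{-29468} = 6273 \left(- \frac{1}{29468}\right) = - \frac{6273}{29468}$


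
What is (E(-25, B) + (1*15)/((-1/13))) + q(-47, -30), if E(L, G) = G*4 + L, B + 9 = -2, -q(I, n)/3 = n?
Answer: -174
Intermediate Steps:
q(I, n) = -3*n
B = -11 (B = -9 - 2 = -11)
E(L, G) = L + 4*G (E(L, G) = 4*G + L = L + 4*G)
(E(-25, B) + (1*15)/((-1/13))) + q(-47, -30) = ((-25 + 4*(-11)) + (1*15)/((-1/13))) - 3*(-30) = ((-25 - 44) + 15/((-1*1/13))) + 90 = (-69 + 15/(-1/13)) + 90 = (-69 + 15*(-13)) + 90 = (-69 - 195) + 90 = -264 + 90 = -174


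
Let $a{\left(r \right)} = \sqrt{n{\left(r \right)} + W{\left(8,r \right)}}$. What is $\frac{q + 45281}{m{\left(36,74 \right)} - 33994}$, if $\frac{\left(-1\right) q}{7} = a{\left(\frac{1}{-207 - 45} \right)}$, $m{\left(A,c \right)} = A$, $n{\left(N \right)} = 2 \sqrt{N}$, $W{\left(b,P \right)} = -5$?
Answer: $- \frac{45281}{33958} + \frac{\sqrt{-2205 + 21 i \sqrt{7}}}{101874} \approx -1.3334 + 0.00046097 i$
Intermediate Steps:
$a{\left(r \right)} = \sqrt{-5 + 2 \sqrt{r}}$ ($a{\left(r \right)} = \sqrt{2 \sqrt{r} - 5} = \sqrt{-5 + 2 \sqrt{r}}$)
$q = - 7 \sqrt{-5 + \frac{i \sqrt{7}}{21}}$ ($q = - 7 \sqrt{-5 + 2 \sqrt{\frac{1}{-207 - 45}}} = - 7 \sqrt{-5 + 2 \sqrt{\frac{1}{-252}}} = - 7 \sqrt{-5 + 2 \sqrt{- \frac{1}{252}}} = - 7 \sqrt{-5 + 2 \frac{i \sqrt{7}}{42}} = - 7 \sqrt{-5 + \frac{i \sqrt{7}}{21}} \approx -0.19719 - 15.654 i$)
$\frac{q + 45281}{m{\left(36,74 \right)} - 33994} = \frac{- \frac{\sqrt{-2205 + 21 i \sqrt{7}}}{3} + 45281}{36 - 33994} = \frac{45281 - \frac{\sqrt{-2205 + 21 i \sqrt{7}}}{3}}{-33958} = \left(45281 - \frac{\sqrt{-2205 + 21 i \sqrt{7}}}{3}\right) \left(- \frac{1}{33958}\right) = - \frac{45281}{33958} + \frac{\sqrt{-2205 + 21 i \sqrt{7}}}{101874}$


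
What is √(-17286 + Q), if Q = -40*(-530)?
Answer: √3914 ≈ 62.562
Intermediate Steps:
Q = 21200
√(-17286 + Q) = √(-17286 + 21200) = √3914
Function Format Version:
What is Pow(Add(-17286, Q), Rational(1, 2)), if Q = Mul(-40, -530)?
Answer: Pow(3914, Rational(1, 2)) ≈ 62.562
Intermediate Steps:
Q = 21200
Pow(Add(-17286, Q), Rational(1, 2)) = Pow(Add(-17286, 21200), Rational(1, 2)) = Pow(3914, Rational(1, 2))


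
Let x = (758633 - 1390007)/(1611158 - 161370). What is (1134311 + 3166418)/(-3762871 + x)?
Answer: -3117572647726/2727682926361 ≈ -1.1429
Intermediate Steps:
x = -315687/724894 (x = -631374/1449788 = -631374*1/1449788 = -315687/724894 ≈ -0.43549)
(1134311 + 3166418)/(-3762871 + x) = (1134311 + 3166418)/(-3762871 - 315687/724894) = 4300729/(-2727682926361/724894) = 4300729*(-724894/2727682926361) = -3117572647726/2727682926361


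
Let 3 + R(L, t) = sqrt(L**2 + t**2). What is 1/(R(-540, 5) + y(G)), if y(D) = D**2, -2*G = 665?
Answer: 1768852/195547671369 - 80*sqrt(11665)/195547671369 ≈ 9.0015e-6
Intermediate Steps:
G = -665/2 (G = -1/2*665 = -665/2 ≈ -332.50)
R(L, t) = -3 + sqrt(L**2 + t**2)
1/(R(-540, 5) + y(G)) = 1/((-3 + sqrt((-540)**2 + 5**2)) + (-665/2)**2) = 1/((-3 + sqrt(291600 + 25)) + 442225/4) = 1/((-3 + sqrt(291625)) + 442225/4) = 1/((-3 + 5*sqrt(11665)) + 442225/4) = 1/(442213/4 + 5*sqrt(11665))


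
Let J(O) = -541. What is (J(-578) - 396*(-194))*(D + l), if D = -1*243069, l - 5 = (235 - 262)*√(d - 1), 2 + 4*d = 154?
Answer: -18541651112 - 2059641*√37 ≈ -1.8554e+10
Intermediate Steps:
d = 38 (d = -½ + (¼)*154 = -½ + 77/2 = 38)
l = 5 - 27*√37 (l = 5 + (235 - 262)*√(38 - 1) = 5 - 27*√37 ≈ -159.23)
D = -243069
(J(-578) - 396*(-194))*(D + l) = (-541 - 396*(-194))*(-243069 + (5 - 27*√37)) = (-541 + 76824)*(-243064 - 27*√37) = 76283*(-243064 - 27*√37) = -18541651112 - 2059641*√37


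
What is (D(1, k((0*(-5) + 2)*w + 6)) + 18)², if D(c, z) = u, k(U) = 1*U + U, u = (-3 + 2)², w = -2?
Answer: 361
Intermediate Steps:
u = 1 (u = (-1)² = 1)
k(U) = 2*U (k(U) = U + U = 2*U)
D(c, z) = 1
(D(1, k((0*(-5) + 2)*w + 6)) + 18)² = (1 + 18)² = 19² = 361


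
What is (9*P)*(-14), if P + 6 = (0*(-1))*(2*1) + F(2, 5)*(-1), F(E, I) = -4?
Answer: 252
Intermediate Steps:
P = -2 (P = -6 + ((0*(-1))*(2*1) - 4*(-1)) = -6 + (0*2 + 4) = -6 + (0 + 4) = -6 + 4 = -2)
(9*P)*(-14) = (9*(-2))*(-14) = -18*(-14) = 252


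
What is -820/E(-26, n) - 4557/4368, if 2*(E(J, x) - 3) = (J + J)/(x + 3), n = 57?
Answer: -5133509/16016 ≈ -320.52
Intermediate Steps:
E(J, x) = 3 + J/(3 + x) (E(J, x) = 3 + ((J + J)/(x + 3))/2 = 3 + ((2*J)/(3 + x))/2 = 3 + (2*J/(3 + x))/2 = 3 + J/(3 + x))
-820/E(-26, n) - 4557/4368 = -820*(3 + 57)/(9 - 26 + 3*57) - 4557/4368 = -820*60/(9 - 26 + 171) - 4557*1/4368 = -820/((1/60)*154) - 217/208 = -820/77/30 - 217/208 = -820*30/77 - 217/208 = -24600/77 - 217/208 = -5133509/16016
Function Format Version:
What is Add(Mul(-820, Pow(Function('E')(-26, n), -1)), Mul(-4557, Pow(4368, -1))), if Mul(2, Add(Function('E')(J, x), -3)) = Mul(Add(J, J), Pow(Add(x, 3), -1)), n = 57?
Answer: Rational(-5133509, 16016) ≈ -320.52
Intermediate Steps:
Function('E')(J, x) = Add(3, Mul(J, Pow(Add(3, x), -1))) (Function('E')(J, x) = Add(3, Mul(Rational(1, 2), Mul(Add(J, J), Pow(Add(x, 3), -1)))) = Add(3, Mul(Rational(1, 2), Mul(Mul(2, J), Pow(Add(3, x), -1)))) = Add(3, Mul(Rational(1, 2), Mul(2, J, Pow(Add(3, x), -1)))) = Add(3, Mul(J, Pow(Add(3, x), -1))))
Add(Mul(-820, Pow(Function('E')(-26, n), -1)), Mul(-4557, Pow(4368, -1))) = Add(Mul(-820, Pow(Mul(Pow(Add(3, 57), -1), Add(9, -26, Mul(3, 57))), -1)), Mul(-4557, Pow(4368, -1))) = Add(Mul(-820, Pow(Mul(Pow(60, -1), Add(9, -26, 171)), -1)), Mul(-4557, Rational(1, 4368))) = Add(Mul(-820, Pow(Mul(Rational(1, 60), 154), -1)), Rational(-217, 208)) = Add(Mul(-820, Pow(Rational(77, 30), -1)), Rational(-217, 208)) = Add(Mul(-820, Rational(30, 77)), Rational(-217, 208)) = Add(Rational(-24600, 77), Rational(-217, 208)) = Rational(-5133509, 16016)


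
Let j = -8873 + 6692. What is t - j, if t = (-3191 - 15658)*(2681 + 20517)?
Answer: -437256921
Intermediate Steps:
t = -437259102 (t = -18849*23198 = -437259102)
j = -2181
t - j = -437259102 - 1*(-2181) = -437259102 + 2181 = -437256921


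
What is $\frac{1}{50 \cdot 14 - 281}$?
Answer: $\frac{1}{419} \approx 0.0023866$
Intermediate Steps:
$\frac{1}{50 \cdot 14 - 281} = \frac{1}{700 - 281} = \frac{1}{419}$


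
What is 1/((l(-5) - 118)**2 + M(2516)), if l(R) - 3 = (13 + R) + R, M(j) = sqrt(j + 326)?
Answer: 128/1605603 - sqrt(58)/22478442 ≈ 7.9382e-5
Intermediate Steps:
M(j) = sqrt(326 + j)
l(R) = 16 + 2*R (l(R) = 3 + ((13 + R) + R) = 3 + (13 + 2*R) = 16 + 2*R)
1/((l(-5) - 118)**2 + M(2516)) = 1/(((16 + 2*(-5)) - 118)**2 + sqrt(326 + 2516)) = 1/(((16 - 10) - 118)**2 + sqrt(2842)) = 1/((6 - 118)**2 + 7*sqrt(58)) = 1/((-112)**2 + 7*sqrt(58)) = 1/(12544 + 7*sqrt(58))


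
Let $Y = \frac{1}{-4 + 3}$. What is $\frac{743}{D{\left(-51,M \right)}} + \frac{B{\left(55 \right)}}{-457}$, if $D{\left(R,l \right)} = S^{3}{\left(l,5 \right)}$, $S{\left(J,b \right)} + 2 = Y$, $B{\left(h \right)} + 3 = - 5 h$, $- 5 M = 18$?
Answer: $- \frac{332045}{12339} \approx -26.91$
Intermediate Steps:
$M = - \frac{18}{5}$ ($M = \left(- \frac{1}{5}\right) 18 = - \frac{18}{5} \approx -3.6$)
$B{\left(h \right)} = -3 - 5 h$
$Y = -1$ ($Y = \frac{1}{-1} = -1$)
$S{\left(J,b \right)} = -3$ ($S{\left(J,b \right)} = -2 - 1 = -3$)
$D{\left(R,l \right)} = -27$ ($D{\left(R,l \right)} = \left(-3\right)^{3} = -27$)
$\frac{743}{D{\left(-51,M \right)}} + \frac{B{\left(55 \right)}}{-457} = \frac{743}{-27} + \frac{-3 - 275}{-457} = 743 \left(- \frac{1}{27}\right) + \left(-3 - 275\right) \left(- \frac{1}{457}\right) = - \frac{743}{27} - - \frac{278}{457} = - \frac{743}{27} + \frac{278}{457} = - \frac{332045}{12339}$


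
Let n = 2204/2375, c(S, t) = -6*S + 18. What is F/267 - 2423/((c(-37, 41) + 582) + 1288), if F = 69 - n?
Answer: -12582727/14084250 ≈ -0.89339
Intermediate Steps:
c(S, t) = 18 - 6*S
n = 116/125 (n = 2204*(1/2375) = 116/125 ≈ 0.92800)
F = 8509/125 (F = 69 - 1*116/125 = 69 - 116/125 = 8509/125 ≈ 68.072)
F/267 - 2423/((c(-37, 41) + 582) + 1288) = (8509/125)/267 - 2423/(((18 - 6*(-37)) + 582) + 1288) = (8509/125)*(1/267) - 2423/(((18 + 222) + 582) + 1288) = 8509/33375 - 2423/((240 + 582) + 1288) = 8509/33375 - 2423/(822 + 1288) = 8509/33375 - 2423/2110 = -12582727/14084250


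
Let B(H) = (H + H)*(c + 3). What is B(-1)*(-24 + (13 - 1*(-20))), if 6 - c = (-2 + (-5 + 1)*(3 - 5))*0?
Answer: -162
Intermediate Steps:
c = 6 (c = 6 - (-2 + (-5 + 1)*(3 - 5))*0 = 6 - (-2 - 4*(-2))*0 = 6 - (-2 + 8)*0 = 6 - 6*0 = 6 - 1*0 = 6 + 0 = 6)
B(H) = 18*H (B(H) = (H + H)*(6 + 3) = (2*H)*9 = 18*H)
B(-1)*(-24 + (13 - 1*(-20))) = (18*(-1))*(-24 + (13 - 1*(-20))) = -18*(-24 + (13 + 20)) = -18*(-24 + 33) = -18*9 = -162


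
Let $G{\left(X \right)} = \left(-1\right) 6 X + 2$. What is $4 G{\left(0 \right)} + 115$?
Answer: $123$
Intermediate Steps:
$G{\left(X \right)} = 2 - 6 X$ ($G{\left(X \right)} = - 6 X + 2 = 2 - 6 X$)
$4 G{\left(0 \right)} + 115 = 4 \left(2 - 0\right) + 115 = 4 \left(2 + 0\right) + 115 = 4 \cdot 2 + 115 = 8 + 115 = 123$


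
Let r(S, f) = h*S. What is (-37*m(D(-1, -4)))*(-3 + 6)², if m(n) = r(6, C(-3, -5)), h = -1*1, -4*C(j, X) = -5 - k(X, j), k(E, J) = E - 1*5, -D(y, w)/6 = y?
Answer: 1998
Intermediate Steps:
D(y, w) = -6*y
k(E, J) = -5 + E (k(E, J) = E - 5 = -5 + E)
C(j, X) = X/4 (C(j, X) = -(-5 - (-5 + X))/4 = -(-5 + (5 - X))/4 = -(-1)*X/4 = X/4)
h = -1
r(S, f) = -S
m(n) = -6 (m(n) = -1*6 = -6)
(-37*m(D(-1, -4)))*(-3 + 6)² = (-37*(-6))*(-3 + 6)² = 222*3² = 222*9 = 1998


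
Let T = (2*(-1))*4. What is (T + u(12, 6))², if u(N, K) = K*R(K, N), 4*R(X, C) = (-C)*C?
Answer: 50176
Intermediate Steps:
R(X, C) = -C²/4 (R(X, C) = ((-C)*C)/4 = (-C²)/4 = -C²/4)
T = -8 (T = -2*4 = -8)
u(N, K) = -K*N²/4 (u(N, K) = K*(-N²/4) = -K*N²/4)
(T + u(12, 6))² = (-8 - ¼*6*12²)² = (-8 - ¼*6*144)² = (-8 - 216)² = (-224)² = 50176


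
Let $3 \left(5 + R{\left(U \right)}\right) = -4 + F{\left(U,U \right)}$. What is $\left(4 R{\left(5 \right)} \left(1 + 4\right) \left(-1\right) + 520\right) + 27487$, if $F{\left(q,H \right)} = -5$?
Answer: $28167$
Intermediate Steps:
$R{\left(U \right)} = -8$ ($R{\left(U \right)} = -5 + \frac{-4 - 5}{3} = -5 + \frac{1}{3} \left(-9\right) = -5 - 3 = -8$)
$\left(4 R{\left(5 \right)} \left(1 + 4\right) \left(-1\right) + 520\right) + 27487 = \left(4 \left(-8\right) \left(1 + 4\right) \left(-1\right) + 520\right) + 27487 = \left(- 32 \cdot 5 \left(-1\right) + 520\right) + 27487 = \left(\left(-32\right) \left(-5\right) + 520\right) + 27487 = \left(160 + 520\right) + 27487 = 680 + 27487 = 28167$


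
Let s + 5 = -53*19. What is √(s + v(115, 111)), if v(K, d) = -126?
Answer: I*√1138 ≈ 33.734*I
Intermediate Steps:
s = -1012 (s = -5 - 53*19 = -5 - 1007 = -1012)
√(s + v(115, 111)) = √(-1012 - 126) = √(-1138) = I*√1138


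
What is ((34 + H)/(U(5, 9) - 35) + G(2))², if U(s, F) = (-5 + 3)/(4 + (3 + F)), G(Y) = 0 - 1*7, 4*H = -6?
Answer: 4959529/78961 ≈ 62.810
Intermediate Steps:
H = -3/2 (H = (¼)*(-6) = -3/2 ≈ -1.5000)
G(Y) = -7 (G(Y) = 0 - 7 = -7)
U(s, F) = -2/(7 + F)
((34 + H)/(U(5, 9) - 35) + G(2))² = ((34 - 3/2)/(-2/(7 + 9) - 35) - 7)² = (65/(2*(-2/16 - 35)) - 7)² = (65/(2*(-2*1/16 - 35)) - 7)² = (65/(2*(-⅛ - 35)) - 7)² = (65/(2*(-281/8)) - 7)² = ((65/2)*(-8/281) - 7)² = (-260/281 - 7)² = (-2227/281)² = 4959529/78961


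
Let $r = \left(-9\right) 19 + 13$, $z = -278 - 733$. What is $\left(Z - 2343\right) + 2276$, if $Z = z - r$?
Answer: $-920$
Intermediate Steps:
$z = -1011$ ($z = -278 - 733 = -1011$)
$r = -158$ ($r = -171 + 13 = -158$)
$Z = -853$ ($Z = -1011 - -158 = -1011 + 158 = -853$)
$\left(Z - 2343\right) + 2276 = \left(-853 - 2343\right) + 2276 = -3196 + 2276 = -920$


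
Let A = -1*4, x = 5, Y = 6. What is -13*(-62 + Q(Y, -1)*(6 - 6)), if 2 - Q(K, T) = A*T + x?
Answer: 806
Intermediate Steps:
A = -4
Q(K, T) = -3 + 4*T (Q(K, T) = 2 - (-4*T + 5) = 2 - (5 - 4*T) = 2 + (-5 + 4*T) = -3 + 4*T)
-13*(-62 + Q(Y, -1)*(6 - 6)) = -13*(-62 + (-3 + 4*(-1))*(6 - 6)) = -13*(-62 + (-3 - 4)*0) = -13*(-62 - 7*0) = -13*(-62 + 0) = -13*(-62) = 806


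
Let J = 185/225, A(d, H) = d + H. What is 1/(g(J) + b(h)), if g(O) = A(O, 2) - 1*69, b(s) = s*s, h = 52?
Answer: 45/118702 ≈ 0.00037910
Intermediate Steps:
A(d, H) = H + d
J = 37/45 (J = 185*(1/225) = 37/45 ≈ 0.82222)
b(s) = s²
g(O) = -67 + O (g(O) = (2 + O) - 1*69 = (2 + O) - 69 = -67 + O)
1/(g(J) + b(h)) = 1/((-67 + 37/45) + 52²) = 1/(-2978/45 + 2704) = 1/(118702/45) = 45/118702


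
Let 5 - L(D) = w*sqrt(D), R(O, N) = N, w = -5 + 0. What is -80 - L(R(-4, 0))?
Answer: -85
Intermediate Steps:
w = -5
L(D) = 5 + 5*sqrt(D) (L(D) = 5 - (-5)*sqrt(D) = 5 + 5*sqrt(D))
-80 - L(R(-4, 0)) = -80 - (5 + 5*sqrt(0)) = -80 - (5 + 5*0) = -80 - (5 + 0) = -80 - 1*5 = -80 - 5 = -85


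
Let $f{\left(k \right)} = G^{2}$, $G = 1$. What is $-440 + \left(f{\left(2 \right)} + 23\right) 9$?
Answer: $-224$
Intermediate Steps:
$f{\left(k \right)} = 1$ ($f{\left(k \right)} = 1^{2} = 1$)
$-440 + \left(f{\left(2 \right)} + 23\right) 9 = -440 + \left(1 + 23\right) 9 = -440 + 24 \cdot 9 = -440 + 216 = -224$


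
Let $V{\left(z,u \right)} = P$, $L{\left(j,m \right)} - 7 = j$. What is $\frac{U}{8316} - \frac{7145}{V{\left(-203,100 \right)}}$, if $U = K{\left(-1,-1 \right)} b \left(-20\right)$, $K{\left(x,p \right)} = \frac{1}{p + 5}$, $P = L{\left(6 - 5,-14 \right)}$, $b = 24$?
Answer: $- \frac{4951565}{5544} \approx -893.14$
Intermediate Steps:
$L{\left(j,m \right)} = 7 + j$
$P = 8$ ($P = 7 + \left(6 - 5\right) = 7 + 1 = 8$)
$K{\left(x,p \right)} = \frac{1}{5 + p}$
$V{\left(z,u \right)} = 8$
$U = -120$ ($U = \frac{1}{5 - 1} \cdot 24 \left(-20\right) = \frac{1}{4} \cdot 24 \left(-20\right) = 6 \left(-20\right) = -120$)
$\frac{U}{8316} - \frac{7145}{V{\left(-203,100 \right)}} = - \frac{120}{8316} - \frac{7145}{8} = \left(-120\right) \frac{1}{8316} - \frac{7145}{8} = - \frac{10}{693} - \frac{7145}{8} = - \frac{4951565}{5544}$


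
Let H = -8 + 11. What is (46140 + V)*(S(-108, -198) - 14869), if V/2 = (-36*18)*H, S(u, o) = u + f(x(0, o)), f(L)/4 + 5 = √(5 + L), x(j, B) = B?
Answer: -633653244 + 169008*I*√193 ≈ -6.3365e+8 + 2.3479e+6*I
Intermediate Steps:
H = 3
f(L) = -20 + 4*√(5 + L)
S(u, o) = -20 + u + 4*√(5 + o) (S(u, o) = u + (-20 + 4*√(5 + o)) = -20 + u + 4*√(5 + o))
V = -3888 (V = 2*(-36*18*3) = 2*(-648*3) = 2*(-1944) = -3888)
(46140 + V)*(S(-108, -198) - 14869) = (46140 - 3888)*((-20 - 108 + 4*√(5 - 198)) - 14869) = 42252*((-20 - 108 + 4*√(-193)) - 14869) = 42252*((-20 - 108 + 4*(I*√193)) - 14869) = 42252*((-20 - 108 + 4*I*√193) - 14869) = 42252*((-128 + 4*I*√193) - 14869) = 42252*(-14997 + 4*I*√193) = -633653244 + 169008*I*√193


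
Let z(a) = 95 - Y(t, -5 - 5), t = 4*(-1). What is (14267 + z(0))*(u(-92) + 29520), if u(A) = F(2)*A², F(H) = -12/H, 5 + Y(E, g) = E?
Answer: -305584944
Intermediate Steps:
t = -4
Y(E, g) = -5 + E
z(a) = 104 (z(a) = 95 - (-5 - 4) = 95 - 1*(-9) = 95 + 9 = 104)
u(A) = -6*A² (u(A) = (-12/2)*A² = (-12*½)*A² = -6*A²)
(14267 + z(0))*(u(-92) + 29520) = (14267 + 104)*(-6*(-92)² + 29520) = 14371*(-6*8464 + 29520) = 14371*(-50784 + 29520) = 14371*(-21264) = -305584944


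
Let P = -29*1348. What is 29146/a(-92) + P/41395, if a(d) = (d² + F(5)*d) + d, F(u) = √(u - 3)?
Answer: 4832483/1904170 + 14573*√2/380834 ≈ 2.5920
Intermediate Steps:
P = -39092
F(u) = √(-3 + u)
a(d) = d + d² + d*√2 (a(d) = (d² + √(-3 + 5)*d) + d = (d² + √2*d) + d = (d² + d*√2) + d = d + d² + d*√2)
29146/a(-92) + P/41395 = 29146/((-92*(1 - 92 + √2))) - 39092/41395 = 29146/((-92*(-91 + √2))) - 39092*1/41395 = 29146/(8372 - 92*√2) - 39092/41395 = -39092/41395 + 29146/(8372 - 92*√2)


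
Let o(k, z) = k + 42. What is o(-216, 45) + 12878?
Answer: 12704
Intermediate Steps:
o(k, z) = 42 + k
o(-216, 45) + 12878 = (42 - 216) + 12878 = -174 + 12878 = 12704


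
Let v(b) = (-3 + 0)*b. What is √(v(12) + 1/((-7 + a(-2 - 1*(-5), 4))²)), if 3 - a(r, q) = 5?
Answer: I*√2915/9 ≈ 5.999*I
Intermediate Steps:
a(r, q) = -2 (a(r, q) = 3 - 1*5 = 3 - 5 = -2)
v(b) = -3*b
√(v(12) + 1/((-7 + a(-2 - 1*(-5), 4))²)) = √(-3*12 + 1/((-7 - 2)²)) = √(-36 + 1/((-9)²)) = √(-36 + 1/81) = √(-2915/81) = I*√2915/9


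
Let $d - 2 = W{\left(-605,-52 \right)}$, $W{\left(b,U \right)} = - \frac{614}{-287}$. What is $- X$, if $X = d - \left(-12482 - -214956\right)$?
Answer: $\frac{58108850}{287} \approx 2.0247 \cdot 10^{5}$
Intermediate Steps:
$W{\left(b,U \right)} = \frac{614}{287}$ ($W{\left(b,U \right)} = \left(-614\right) \left(- \frac{1}{287}\right) = \frac{614}{287}$)
$d = \frac{1188}{287}$ ($d = 2 + \frac{614}{287} = \frac{1188}{287} \approx 4.1394$)
$X = - \frac{58108850}{287}$ ($X = \frac{1188}{287} - \left(-12482 - -214956\right) = \frac{1188}{287} - \left(-12482 + 214956\right) = \frac{1188}{287} - 202474 = - \frac{58108850}{287} \approx -2.0247 \cdot 10^{5}$)
$- X = \left(-1\right) \left(- \frac{58108850}{287}\right) = \frac{58108850}{287}$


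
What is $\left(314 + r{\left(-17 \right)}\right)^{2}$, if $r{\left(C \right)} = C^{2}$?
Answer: $363609$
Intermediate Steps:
$\left(314 + r{\left(-17 \right)}\right)^{2} = \left(314 + \left(-17\right)^{2}\right)^{2} = \left(314 + 289\right)^{2} = 603^{2} = 363609$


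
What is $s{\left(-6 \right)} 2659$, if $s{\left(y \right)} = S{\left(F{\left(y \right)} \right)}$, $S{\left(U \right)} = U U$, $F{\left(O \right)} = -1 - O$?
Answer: $66475$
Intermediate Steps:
$S{\left(U \right)} = U^{2}$
$s{\left(y \right)} = \left(-1 - y\right)^{2}$
$s{\left(-6 \right)} 2659 = \left(1 - 6\right)^{2} \cdot 2659 = \left(-5\right)^{2} \cdot 2659 = 25 \cdot 2659 = 66475$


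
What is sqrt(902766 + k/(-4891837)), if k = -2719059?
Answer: 3*sqrt(2400362909312037693)/4891837 ≈ 950.14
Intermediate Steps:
sqrt(902766 + k/(-4891837)) = sqrt(902766 - 2719059/(-4891837)) = sqrt(902766 - 2719059*(-1/4891837)) = sqrt(902766 + 2719059/4891837) = sqrt(4416186840201/4891837) = 3*sqrt(2400362909312037693)/4891837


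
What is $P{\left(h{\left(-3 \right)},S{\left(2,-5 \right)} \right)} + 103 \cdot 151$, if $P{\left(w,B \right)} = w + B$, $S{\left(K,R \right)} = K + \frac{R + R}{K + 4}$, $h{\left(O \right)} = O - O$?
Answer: $\frac{46660}{3} \approx 15553.0$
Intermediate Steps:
$h{\left(O \right)} = 0$
$S{\left(K,R \right)} = K + \frac{2 R}{4 + K}$
$P{\left(w,B \right)} = B + w$
$P{\left(h{\left(-3 \right)},S{\left(2,-5 \right)} \right)} + 103 \cdot 151 = \left(\frac{2^{2} + 2 \left(-5\right) + 4 \cdot 2}{4 + 2} + 0\right) + 103 \cdot 151 = \left(\frac{4 - 10 + 8}{6} + 0\right) + 15553 = \left(\frac{1}{6} \cdot 2 + 0\right) + 15553 = \left(\frac{1}{3} + 0\right) + 15553 = \frac{1}{3} + 15553 = \frac{46660}{3}$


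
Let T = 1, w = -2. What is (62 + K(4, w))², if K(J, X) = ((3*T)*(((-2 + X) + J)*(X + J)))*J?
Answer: 3844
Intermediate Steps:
K(J, X) = 3*J*(J + X)*(-2 + J + X) (K(J, X) = ((3*1)*(((-2 + X) + J)*(X + J)))*J = (3*((-2 + J + X)*(J + X)))*J = (3*((J + X)*(-2 + J + X)))*J = (3*(J + X)*(-2 + J + X))*J = 3*J*(J + X)*(-2 + J + X))
(62 + K(4, w))² = (62 + 3*4*(4² + (-2)² - 2*4 - 2*(-2) + 2*4*(-2)))² = (62 + 3*4*(16 + 4 - 8 + 4 - 16))² = (62 + 3*4*0)² = (62 + 0)² = 62² = 3844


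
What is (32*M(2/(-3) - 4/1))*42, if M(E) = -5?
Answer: -6720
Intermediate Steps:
(32*M(2/(-3) - 4/1))*42 = (32*(-5))*42 = -160*42 = -6720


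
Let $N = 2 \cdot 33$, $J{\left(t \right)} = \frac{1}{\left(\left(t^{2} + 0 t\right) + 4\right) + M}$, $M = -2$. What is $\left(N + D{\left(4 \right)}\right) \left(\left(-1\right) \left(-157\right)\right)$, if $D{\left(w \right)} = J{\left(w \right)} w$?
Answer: $\frac{93572}{9} \approx 10397.0$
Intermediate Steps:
$J{\left(t \right)} = \frac{1}{2 + t^{2}}$ ($J{\left(t \right)} = \frac{1}{\left(\left(t^{2} + 0 t\right) + 4\right) - 2} = \frac{1}{\left(\left(t^{2} + 0\right) + 4\right) - 2} = \frac{1}{\left(t^{2} + 4\right) - 2} = \frac{1}{\left(4 + t^{2}\right) - 2} = \frac{1}{2 + t^{2}}$)
$N = 66$
$D{\left(w \right)} = \frac{w}{2 + w^{2}}$
$\left(N + D{\left(4 \right)}\right) \left(\left(-1\right) \left(-157\right)\right) = \left(66 + \frac{4}{2 + 4^{2}}\right) \left(\left(-1\right) \left(-157\right)\right) = \left(66 + \frac{4}{2 + 16}\right) 157 = \left(66 + \frac{4}{18}\right) 157 = \left(66 + 4 \cdot \frac{1}{18}\right) 157 = \left(66 + \frac{2}{9}\right) 157 = \frac{596}{9} \cdot 157 = \frac{93572}{9}$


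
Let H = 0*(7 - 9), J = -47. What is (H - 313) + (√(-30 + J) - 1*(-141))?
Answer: -172 + I*√77 ≈ -172.0 + 8.775*I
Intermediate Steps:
H = 0 (H = 0*(-2) = 0)
(H - 313) + (√(-30 + J) - 1*(-141)) = (0 - 313) + (√(-30 - 47) - 1*(-141)) = -313 + (√(-77) + 141) = -313 + (I*√77 + 141) = -313 + (141 + I*√77) = -172 + I*√77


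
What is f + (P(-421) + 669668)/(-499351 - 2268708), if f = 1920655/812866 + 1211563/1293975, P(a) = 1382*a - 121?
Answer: 9513219512258858047/2911522743413458650 ≈ 3.2674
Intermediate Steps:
P(a) = -121 + 1382*a
f = 3470117923183/1051828282350 (f = 1920655*(1/812866) + 1211563*(1/1293975) = 1920655/812866 + 1211563/1293975 = 3470117923183/1051828282350 ≈ 3.2991)
f + (P(-421) + 669668)/(-499351 - 2268708) = 3470117923183/1051828282350 + ((-121 + 1382*(-421)) + 669668)/(-499351 - 2268708) = 3470117923183/1051828282350 + ((-121 - 581822) + 669668)/(-2768059) = 3470117923183/1051828282350 + (-581943 + 669668)*(-1/2768059) = 3470117923183/1051828282350 + 87725*(-1/2768059) = 3470117923183/1051828282350 - 87725/2768059 = 9513219512258858047/2911522743413458650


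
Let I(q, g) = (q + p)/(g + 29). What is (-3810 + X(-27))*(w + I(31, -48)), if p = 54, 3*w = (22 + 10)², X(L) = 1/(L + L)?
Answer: -3950432941/3078 ≈ -1.2834e+6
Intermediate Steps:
X(L) = 1/(2*L)
w = 1024/3 (w = (22 + 10)²/3 = (⅓)*32² = (⅓)*1024 = 1024/3 ≈ 341.33)
I(q, g) = (54 + q)/(29 + g) (I(q, g) = (q + 54)/(g + 29) = (54 + q)/(29 + g))
(-3810 + X(-27))*(w + I(31, -48)) = (-3810 + (½)/(-27))*(1024/3 + (54 + 31)/(29 - 48)) = (-3810 + (½)*(-1/27))*(1024/3 + 85/(-19)) = (-3810 - 1/54)*(1024/3 - 1/19*85) = -205741*(1024/3 - 85/19)/54 = -205741/54*19201/57 = -3950432941/3078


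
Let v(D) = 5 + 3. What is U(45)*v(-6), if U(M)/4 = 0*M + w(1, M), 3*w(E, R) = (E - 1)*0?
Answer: 0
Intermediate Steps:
w(E, R) = 0 (w(E, R) = ((E - 1)*0)/3 = ((-1 + E)*0)/3 = (⅓)*0 = 0)
v(D) = 8
U(M) = 0 (U(M) = 4*(0*M + 0) = 4*(0 + 0) = 4*0 = 0)
U(45)*v(-6) = 0*8 = 0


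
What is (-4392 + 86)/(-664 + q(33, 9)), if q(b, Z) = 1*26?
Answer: 2153/319 ≈ 6.7492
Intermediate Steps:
q(b, Z) = 26
(-4392 + 86)/(-664 + q(33, 9)) = (-4392 + 86)/(-664 + 26) = -4306/(-638) = -4306*(-1/638) = 2153/319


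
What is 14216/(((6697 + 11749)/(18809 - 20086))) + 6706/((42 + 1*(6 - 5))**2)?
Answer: -16721368246/17053327 ≈ -980.53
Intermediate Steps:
14216/(((6697 + 11749)/(18809 - 20086))) + 6706/((42 + 1*(6 - 5))**2) = 14216/((18446/(-1277))) + 6706/((42 + 1*1)**2) = 14216/((18446*(-1/1277))) + 6706/((42 + 1)**2) = 14216/(-18446/1277) + 6706/(43**2) = 14216*(-1277/18446) + 6706/1849 = -9076916/9223 + 6706*(1/1849) = -9076916/9223 + 6706/1849 = -16721368246/17053327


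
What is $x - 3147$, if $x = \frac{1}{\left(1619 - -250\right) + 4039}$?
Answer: $- \frac{18592475}{5908} \approx -3147.0$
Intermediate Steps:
$x = \frac{1}{5908}$ ($x = \frac{1}{\left(1619 + 250\right) + 4039} = \frac{1}{1869 + 4039} = \frac{1}{5908} \approx 0.00016926$)
$x - 3147 = \frac{1}{5908} - 3147 = - \frac{18592475}{5908}$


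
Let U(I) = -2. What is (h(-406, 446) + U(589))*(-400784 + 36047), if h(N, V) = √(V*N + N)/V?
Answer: 729474 - 364737*I*√181482/446 ≈ 7.2947e+5 - 3.4839e+5*I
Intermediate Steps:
h(N, V) = √(N + N*V)/V (h(N, V) = √(N*V + N)/V = √(N + N*V)/V)
(h(-406, 446) + U(589))*(-400784 + 36047) = (√(-406*(1 + 446))/446 - 2)*(-400784 + 36047) = (√(-406*447)/446 - 2)*(-364737) = (√(-181482)/446 - 2)*(-364737) = ((I*√181482)/446 - 2)*(-364737) = (I*√181482/446 - 2)*(-364737) = (-2 + I*√181482/446)*(-364737) = 729474 - 364737*I*√181482/446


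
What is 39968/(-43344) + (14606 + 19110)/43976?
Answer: -4628851/29782746 ≈ -0.15542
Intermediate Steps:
39968/(-43344) + (14606 + 19110)/43976 = 39968*(-1/43344) + 33716*(1/43976) = -2498/2709 + 8429/10994 = -4628851/29782746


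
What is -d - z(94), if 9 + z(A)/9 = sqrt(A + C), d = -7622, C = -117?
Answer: 7703 - 9*I*sqrt(23) ≈ 7703.0 - 43.162*I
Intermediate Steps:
z(A) = -81 + 9*sqrt(-117 + A) (z(A) = -81 + 9*sqrt(A - 117) = -81 + 9*sqrt(-117 + A))
-d - z(94) = -1*(-7622) - (-81 + 9*sqrt(-117 + 94)) = 7622 - (-81 + 9*sqrt(-23)) = 7622 - (-81 + 9*(I*sqrt(23))) = 7622 - (-81 + 9*I*sqrt(23)) = 7622 + (81 - 9*I*sqrt(23)) = 7703 - 9*I*sqrt(23)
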